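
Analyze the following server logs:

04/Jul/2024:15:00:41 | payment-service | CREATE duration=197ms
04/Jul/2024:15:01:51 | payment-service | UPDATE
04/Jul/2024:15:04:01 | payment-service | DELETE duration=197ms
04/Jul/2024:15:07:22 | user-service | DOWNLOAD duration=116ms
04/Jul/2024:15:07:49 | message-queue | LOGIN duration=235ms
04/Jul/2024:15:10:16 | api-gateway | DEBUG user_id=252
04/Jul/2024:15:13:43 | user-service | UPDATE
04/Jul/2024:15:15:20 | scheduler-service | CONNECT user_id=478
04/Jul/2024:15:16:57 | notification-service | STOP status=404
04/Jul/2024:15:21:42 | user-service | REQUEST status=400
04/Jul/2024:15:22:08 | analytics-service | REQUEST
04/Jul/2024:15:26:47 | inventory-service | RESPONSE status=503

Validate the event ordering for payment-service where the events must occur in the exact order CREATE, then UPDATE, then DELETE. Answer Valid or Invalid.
Valid

To validate ordering:

1. Required order: CREATE → UPDATE → DELETE
2. Rule: the events must occur in the exact order CREATE, then UPDATE, then DELETE
3. Check actual order of events for payment-service
4. Result: Valid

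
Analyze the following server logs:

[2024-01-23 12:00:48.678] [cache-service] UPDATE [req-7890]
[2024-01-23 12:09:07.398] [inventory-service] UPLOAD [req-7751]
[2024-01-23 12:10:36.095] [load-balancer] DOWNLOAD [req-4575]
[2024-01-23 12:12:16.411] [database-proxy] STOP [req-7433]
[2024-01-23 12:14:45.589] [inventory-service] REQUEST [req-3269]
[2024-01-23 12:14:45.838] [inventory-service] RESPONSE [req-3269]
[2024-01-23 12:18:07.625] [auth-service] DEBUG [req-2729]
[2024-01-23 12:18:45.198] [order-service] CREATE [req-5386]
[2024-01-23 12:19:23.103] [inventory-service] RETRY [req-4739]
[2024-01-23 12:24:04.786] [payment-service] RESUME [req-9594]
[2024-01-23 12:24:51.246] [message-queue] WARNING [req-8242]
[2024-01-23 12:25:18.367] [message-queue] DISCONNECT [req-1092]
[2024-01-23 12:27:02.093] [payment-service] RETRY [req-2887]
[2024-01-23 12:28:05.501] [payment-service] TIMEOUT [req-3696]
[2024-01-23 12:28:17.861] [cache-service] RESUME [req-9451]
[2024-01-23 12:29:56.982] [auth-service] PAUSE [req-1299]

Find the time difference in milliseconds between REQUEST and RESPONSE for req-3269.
249

To calculate latency:

1. Find REQUEST with id req-3269: 2024-01-23 12:14:45.589
2. Find RESPONSE with id req-3269: 2024-01-23 12:14:45.838
3. Latency: 2024-01-23 12:14:45.838 - 2024-01-23 12:14:45.589 = 249ms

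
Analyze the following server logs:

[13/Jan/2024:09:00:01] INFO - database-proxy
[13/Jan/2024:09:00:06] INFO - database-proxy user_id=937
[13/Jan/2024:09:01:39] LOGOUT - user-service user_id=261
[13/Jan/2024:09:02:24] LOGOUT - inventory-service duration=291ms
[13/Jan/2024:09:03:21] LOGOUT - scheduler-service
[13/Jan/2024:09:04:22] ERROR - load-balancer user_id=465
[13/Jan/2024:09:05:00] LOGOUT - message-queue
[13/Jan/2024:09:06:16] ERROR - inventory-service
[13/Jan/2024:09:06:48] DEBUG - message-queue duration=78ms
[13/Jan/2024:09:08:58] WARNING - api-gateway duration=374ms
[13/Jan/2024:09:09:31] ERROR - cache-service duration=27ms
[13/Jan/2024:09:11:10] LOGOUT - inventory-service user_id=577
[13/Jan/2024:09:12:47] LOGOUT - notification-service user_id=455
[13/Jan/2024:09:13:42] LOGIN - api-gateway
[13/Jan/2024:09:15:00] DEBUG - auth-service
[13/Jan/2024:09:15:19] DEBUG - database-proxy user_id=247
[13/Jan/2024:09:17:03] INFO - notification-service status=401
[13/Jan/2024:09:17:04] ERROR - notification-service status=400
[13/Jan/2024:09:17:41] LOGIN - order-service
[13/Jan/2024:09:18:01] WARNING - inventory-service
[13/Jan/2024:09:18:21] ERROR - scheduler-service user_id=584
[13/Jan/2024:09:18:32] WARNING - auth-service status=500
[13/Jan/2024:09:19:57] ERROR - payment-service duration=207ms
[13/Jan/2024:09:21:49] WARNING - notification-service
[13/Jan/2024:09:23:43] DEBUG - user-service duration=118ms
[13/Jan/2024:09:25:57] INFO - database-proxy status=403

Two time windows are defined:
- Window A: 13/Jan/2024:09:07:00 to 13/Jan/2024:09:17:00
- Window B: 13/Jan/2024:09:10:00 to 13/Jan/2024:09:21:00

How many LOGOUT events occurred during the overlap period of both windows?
2

To find overlap events:

1. Window A: 13/Jan/2024:09:07:00 to 13/Jan/2024:09:17:00
2. Window B: 13/Jan/2024:09:10:00 to 13/Jan/2024:09:21:00
3. Overlap period: 13/Jan/2024:09:10:00 to 13/Jan/2024:09:17:00
4. Count LOGOUT events in overlap: 2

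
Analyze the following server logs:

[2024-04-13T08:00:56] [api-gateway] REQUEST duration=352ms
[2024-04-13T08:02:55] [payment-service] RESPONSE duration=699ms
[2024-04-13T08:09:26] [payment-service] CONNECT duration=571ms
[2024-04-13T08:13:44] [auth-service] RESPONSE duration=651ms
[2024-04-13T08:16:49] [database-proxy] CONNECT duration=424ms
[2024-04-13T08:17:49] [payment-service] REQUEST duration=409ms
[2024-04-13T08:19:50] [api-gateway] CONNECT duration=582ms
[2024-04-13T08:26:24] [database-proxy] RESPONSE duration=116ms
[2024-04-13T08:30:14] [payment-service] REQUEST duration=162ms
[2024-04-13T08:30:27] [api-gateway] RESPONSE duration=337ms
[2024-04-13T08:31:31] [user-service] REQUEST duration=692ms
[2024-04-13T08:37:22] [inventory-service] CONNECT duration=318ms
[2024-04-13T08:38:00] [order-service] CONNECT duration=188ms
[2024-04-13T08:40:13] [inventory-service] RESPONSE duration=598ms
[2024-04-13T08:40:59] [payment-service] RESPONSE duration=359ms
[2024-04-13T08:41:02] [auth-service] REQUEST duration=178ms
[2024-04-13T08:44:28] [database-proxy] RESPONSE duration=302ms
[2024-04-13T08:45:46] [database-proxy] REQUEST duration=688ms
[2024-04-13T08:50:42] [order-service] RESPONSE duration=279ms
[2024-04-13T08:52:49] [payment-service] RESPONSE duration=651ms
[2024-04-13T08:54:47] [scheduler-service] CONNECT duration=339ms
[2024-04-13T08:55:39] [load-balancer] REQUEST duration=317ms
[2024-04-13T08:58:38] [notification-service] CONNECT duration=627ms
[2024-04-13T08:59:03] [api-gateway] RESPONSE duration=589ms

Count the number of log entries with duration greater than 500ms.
10

To count timeouts:

1. Threshold: 500ms
2. Extract duration from each log entry
3. Count entries where duration > 500
4. Timeout count: 10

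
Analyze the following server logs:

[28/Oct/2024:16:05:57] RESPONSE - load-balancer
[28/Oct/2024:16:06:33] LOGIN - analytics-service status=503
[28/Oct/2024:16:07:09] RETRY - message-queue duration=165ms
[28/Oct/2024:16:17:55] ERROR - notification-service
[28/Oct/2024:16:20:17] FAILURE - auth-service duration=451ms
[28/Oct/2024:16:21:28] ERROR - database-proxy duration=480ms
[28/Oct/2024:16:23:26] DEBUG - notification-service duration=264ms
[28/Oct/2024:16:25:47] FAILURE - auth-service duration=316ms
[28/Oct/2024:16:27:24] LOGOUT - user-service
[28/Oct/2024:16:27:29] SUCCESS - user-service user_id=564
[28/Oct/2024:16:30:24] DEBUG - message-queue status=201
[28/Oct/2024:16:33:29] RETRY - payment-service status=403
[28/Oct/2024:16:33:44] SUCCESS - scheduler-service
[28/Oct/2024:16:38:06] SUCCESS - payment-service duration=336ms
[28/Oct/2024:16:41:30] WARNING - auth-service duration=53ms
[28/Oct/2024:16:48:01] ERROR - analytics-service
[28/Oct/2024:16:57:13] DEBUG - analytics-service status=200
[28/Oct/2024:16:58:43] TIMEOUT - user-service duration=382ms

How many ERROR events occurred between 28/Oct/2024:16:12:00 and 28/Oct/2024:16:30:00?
2

To count events in the time window:

1. Window boundaries: 28/Oct/2024:16:12:00 to 28/Oct/2024:16:30:00
2. Filter for ERROR events within this window
3. Count matching events: 2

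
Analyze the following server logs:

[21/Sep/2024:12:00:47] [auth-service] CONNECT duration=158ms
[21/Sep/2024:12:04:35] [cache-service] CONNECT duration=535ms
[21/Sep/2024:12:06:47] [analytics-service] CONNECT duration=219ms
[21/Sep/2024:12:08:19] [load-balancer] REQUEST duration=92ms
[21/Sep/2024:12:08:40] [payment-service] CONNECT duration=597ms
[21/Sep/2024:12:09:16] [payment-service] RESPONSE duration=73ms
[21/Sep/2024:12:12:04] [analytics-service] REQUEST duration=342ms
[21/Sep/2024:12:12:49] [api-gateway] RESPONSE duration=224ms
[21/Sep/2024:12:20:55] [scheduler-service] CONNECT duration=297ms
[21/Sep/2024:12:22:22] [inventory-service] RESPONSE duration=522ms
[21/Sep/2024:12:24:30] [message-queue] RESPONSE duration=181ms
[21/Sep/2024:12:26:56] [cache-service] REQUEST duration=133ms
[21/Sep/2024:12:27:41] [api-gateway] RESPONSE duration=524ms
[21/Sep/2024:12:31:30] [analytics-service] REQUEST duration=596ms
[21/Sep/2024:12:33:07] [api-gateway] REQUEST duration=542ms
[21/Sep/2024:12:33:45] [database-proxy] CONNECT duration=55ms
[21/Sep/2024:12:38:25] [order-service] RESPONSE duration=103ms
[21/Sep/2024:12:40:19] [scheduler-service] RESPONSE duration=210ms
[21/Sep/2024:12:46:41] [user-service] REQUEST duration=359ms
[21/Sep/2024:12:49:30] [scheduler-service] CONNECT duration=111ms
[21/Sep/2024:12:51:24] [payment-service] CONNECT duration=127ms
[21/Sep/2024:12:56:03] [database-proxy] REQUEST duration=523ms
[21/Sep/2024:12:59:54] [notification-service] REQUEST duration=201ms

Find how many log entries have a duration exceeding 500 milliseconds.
7

To count timeouts:

1. Threshold: 500ms
2. Extract duration from each log entry
3. Count entries where duration > 500
4. Timeout count: 7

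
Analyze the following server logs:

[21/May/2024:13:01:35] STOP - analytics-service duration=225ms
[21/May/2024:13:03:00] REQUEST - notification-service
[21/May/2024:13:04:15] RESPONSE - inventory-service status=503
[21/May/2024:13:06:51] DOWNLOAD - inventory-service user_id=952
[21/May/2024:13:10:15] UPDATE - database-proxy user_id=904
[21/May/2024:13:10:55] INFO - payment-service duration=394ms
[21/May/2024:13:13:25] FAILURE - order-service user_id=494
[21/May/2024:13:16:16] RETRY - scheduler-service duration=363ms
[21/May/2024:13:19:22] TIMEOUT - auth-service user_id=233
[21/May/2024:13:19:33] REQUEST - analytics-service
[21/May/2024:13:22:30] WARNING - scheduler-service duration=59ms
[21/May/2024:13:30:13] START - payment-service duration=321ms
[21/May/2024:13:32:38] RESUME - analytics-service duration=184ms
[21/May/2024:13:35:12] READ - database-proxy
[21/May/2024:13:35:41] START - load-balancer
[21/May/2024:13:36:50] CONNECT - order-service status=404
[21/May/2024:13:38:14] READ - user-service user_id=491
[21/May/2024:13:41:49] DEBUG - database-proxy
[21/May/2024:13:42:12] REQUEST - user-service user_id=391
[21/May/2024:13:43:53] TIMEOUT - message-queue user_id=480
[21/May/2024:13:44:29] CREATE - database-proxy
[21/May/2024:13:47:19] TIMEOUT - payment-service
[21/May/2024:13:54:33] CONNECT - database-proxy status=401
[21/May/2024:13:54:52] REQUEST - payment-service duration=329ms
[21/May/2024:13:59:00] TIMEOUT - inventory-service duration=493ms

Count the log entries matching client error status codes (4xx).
2

To find matching entries:

1. Pattern to match: client error status codes (4xx)
2. Scan each log entry for the pattern
3. Count matches: 2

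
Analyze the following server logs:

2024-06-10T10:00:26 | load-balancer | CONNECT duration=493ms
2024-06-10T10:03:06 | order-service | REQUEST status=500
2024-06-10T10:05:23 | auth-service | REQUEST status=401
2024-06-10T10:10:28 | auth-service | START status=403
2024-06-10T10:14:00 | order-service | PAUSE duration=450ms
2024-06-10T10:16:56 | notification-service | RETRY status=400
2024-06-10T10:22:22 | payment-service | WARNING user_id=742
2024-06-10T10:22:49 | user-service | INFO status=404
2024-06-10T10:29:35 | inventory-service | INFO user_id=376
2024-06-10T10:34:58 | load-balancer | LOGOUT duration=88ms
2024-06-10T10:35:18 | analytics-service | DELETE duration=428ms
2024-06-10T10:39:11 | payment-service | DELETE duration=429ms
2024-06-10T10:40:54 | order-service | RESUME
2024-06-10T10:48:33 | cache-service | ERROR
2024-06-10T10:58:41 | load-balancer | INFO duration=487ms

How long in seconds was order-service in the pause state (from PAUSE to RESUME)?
1614

To calculate state duration:

1. Find PAUSE event for order-service: 2024-06-10T10:14:00
2. Find RESUME event for order-service: 2024-06-10T10:40:54
3. Calculate duration: 2024-06-10T10:40:54 - 2024-06-10T10:14:00 = 1614 seconds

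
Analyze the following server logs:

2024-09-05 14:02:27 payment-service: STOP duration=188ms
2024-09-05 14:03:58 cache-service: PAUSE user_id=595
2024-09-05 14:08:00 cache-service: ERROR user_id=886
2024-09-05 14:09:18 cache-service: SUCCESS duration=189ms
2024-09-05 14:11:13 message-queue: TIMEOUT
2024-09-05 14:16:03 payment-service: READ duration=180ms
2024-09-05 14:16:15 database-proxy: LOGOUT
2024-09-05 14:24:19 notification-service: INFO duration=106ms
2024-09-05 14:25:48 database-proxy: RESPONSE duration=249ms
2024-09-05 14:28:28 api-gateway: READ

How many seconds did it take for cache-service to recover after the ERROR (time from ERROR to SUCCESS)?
78

To calculate recovery time:

1. Find ERROR event for cache-service: 2024-09-05 14:08:00
2. Find next SUCCESS event for cache-service: 2024-09-05 14:09:18
3. Recovery time: 2024-09-05 14:09:18 - 2024-09-05 14:08:00 = 78 seconds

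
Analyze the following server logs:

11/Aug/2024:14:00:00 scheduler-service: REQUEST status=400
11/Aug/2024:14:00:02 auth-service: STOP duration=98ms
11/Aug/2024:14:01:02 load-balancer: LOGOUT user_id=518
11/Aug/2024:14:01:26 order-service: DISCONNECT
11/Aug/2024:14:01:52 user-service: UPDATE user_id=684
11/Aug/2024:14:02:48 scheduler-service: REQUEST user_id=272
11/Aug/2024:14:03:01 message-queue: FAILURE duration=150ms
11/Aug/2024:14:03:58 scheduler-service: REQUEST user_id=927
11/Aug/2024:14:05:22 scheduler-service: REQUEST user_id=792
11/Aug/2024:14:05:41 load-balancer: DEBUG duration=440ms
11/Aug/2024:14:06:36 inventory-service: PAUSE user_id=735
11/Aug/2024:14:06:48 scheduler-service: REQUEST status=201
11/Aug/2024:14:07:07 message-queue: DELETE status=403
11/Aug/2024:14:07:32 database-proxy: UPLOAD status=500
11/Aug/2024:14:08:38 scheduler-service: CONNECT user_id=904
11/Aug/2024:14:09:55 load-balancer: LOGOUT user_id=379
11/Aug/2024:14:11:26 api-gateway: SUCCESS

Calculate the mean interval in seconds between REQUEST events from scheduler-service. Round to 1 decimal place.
102.0

To calculate average interval:

1. Find all REQUEST events for scheduler-service in order
2. Calculate time gaps between consecutive events
3. Compute mean of gaps: 408 / 4 = 102.0 seconds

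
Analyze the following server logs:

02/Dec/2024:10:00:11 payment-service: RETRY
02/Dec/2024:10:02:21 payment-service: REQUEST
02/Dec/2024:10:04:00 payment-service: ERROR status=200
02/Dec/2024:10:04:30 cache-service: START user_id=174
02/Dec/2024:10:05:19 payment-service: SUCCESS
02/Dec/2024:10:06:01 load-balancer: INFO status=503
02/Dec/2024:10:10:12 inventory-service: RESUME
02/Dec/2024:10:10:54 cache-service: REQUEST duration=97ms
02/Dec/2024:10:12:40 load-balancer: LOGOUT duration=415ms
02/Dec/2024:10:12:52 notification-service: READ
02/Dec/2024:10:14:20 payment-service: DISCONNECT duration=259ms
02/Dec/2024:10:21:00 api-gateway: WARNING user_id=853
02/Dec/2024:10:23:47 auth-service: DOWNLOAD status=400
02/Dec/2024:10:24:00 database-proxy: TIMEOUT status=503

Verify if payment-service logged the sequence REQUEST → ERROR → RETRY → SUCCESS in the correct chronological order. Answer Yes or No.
No

To verify sequence order:

1. Find all events in sequence REQUEST → ERROR → RETRY → SUCCESS for payment-service
2. Extract their timestamps
3. Check if timestamps are in ascending order
4. Result: No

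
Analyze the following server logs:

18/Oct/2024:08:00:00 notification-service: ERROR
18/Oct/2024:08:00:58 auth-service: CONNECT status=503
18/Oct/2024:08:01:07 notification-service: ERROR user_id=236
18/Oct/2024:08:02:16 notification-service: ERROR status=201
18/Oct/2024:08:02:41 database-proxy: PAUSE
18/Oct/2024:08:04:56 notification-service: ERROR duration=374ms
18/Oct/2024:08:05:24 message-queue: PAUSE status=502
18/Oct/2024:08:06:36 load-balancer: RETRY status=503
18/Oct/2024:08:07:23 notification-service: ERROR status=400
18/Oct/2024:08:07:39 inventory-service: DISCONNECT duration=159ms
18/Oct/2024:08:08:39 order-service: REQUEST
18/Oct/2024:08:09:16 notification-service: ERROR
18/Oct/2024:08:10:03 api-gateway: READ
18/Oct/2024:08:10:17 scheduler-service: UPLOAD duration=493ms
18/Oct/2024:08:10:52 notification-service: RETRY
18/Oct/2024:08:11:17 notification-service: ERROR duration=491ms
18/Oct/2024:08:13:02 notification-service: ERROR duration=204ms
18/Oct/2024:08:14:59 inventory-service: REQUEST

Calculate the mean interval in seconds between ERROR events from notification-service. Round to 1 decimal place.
111.7

To calculate average interval:

1. Find all ERROR events for notification-service in order
2. Calculate time gaps between consecutive events
3. Compute mean of gaps: 782 / 7 = 111.7 seconds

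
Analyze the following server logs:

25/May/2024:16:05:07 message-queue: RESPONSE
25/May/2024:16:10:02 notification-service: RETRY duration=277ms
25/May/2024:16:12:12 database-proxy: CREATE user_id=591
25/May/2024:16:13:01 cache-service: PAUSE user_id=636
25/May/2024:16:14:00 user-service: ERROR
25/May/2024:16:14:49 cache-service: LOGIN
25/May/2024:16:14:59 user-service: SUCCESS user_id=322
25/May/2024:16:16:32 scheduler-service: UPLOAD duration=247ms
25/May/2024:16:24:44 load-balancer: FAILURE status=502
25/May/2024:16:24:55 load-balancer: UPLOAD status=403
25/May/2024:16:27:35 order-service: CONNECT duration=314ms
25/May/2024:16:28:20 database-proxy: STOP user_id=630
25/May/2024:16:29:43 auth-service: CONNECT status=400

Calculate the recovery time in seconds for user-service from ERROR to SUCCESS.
59

To calculate recovery time:

1. Find ERROR event for user-service: 25/May/2024:16:14:00
2. Find next SUCCESS event for user-service: 25/May/2024:16:14:59
3. Recovery time: 25/May/2024:16:14:59 - 25/May/2024:16:14:00 = 59 seconds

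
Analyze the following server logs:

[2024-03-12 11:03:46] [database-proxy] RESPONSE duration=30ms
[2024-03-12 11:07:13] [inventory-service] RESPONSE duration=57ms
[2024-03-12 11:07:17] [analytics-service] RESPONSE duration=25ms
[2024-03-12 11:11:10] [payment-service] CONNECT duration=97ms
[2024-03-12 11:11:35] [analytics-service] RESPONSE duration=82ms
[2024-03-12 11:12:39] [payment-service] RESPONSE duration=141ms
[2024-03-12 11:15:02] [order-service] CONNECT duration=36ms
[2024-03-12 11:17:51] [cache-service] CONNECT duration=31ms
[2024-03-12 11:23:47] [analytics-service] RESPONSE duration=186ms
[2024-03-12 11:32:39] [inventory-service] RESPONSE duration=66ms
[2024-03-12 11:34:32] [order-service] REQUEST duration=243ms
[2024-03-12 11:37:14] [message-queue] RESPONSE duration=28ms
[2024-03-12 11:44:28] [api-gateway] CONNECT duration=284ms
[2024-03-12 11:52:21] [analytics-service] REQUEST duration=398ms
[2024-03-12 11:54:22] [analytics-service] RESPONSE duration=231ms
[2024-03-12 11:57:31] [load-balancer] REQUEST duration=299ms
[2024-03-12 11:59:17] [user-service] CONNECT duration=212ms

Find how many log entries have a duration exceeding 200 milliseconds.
6

To count timeouts:

1. Threshold: 200ms
2. Extract duration from each log entry
3. Count entries where duration > 200
4. Timeout count: 6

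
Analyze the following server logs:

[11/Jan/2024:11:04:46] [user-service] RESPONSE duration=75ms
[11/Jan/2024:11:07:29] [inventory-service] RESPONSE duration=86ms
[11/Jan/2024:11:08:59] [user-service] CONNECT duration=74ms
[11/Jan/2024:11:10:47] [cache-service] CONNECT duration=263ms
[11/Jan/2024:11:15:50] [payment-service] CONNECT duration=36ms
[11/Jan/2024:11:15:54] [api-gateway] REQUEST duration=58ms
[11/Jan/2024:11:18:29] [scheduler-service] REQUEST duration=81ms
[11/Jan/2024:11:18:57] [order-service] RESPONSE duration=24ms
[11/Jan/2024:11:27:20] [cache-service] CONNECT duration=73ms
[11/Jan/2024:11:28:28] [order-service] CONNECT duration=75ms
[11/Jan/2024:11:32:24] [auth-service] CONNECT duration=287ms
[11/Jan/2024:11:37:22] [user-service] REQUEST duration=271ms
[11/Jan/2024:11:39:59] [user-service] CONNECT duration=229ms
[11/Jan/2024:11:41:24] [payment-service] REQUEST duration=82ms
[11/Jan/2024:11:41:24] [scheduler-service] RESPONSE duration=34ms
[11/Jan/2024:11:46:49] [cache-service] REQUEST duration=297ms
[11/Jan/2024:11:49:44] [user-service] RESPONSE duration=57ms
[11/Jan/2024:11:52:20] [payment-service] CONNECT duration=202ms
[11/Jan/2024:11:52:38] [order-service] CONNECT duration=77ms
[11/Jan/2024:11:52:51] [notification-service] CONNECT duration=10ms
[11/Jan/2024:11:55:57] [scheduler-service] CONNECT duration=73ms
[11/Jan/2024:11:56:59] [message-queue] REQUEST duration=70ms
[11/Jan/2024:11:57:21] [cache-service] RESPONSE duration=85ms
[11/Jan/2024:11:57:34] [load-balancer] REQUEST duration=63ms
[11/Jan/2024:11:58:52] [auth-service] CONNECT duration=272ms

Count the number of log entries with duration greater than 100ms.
7

To count timeouts:

1. Threshold: 100ms
2. Extract duration from each log entry
3. Count entries where duration > 100
4. Timeout count: 7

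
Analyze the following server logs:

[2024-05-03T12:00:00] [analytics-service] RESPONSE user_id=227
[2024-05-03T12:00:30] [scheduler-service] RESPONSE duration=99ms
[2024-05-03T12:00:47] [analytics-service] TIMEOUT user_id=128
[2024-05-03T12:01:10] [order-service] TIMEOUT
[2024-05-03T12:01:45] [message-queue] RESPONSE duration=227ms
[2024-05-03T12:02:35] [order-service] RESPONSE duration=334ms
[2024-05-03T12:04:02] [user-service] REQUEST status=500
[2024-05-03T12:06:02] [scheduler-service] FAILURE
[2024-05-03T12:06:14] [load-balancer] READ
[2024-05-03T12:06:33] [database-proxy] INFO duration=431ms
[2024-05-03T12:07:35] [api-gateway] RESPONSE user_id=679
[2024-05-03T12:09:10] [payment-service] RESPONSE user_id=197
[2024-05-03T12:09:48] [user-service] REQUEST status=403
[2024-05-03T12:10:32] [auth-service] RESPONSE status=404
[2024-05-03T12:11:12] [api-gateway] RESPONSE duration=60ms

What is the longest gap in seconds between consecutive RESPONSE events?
300

To find the longest gap:

1. Extract all RESPONSE events in chronological order
2. Calculate time differences between consecutive events
3. Find the maximum difference
4. Longest gap: 300 seconds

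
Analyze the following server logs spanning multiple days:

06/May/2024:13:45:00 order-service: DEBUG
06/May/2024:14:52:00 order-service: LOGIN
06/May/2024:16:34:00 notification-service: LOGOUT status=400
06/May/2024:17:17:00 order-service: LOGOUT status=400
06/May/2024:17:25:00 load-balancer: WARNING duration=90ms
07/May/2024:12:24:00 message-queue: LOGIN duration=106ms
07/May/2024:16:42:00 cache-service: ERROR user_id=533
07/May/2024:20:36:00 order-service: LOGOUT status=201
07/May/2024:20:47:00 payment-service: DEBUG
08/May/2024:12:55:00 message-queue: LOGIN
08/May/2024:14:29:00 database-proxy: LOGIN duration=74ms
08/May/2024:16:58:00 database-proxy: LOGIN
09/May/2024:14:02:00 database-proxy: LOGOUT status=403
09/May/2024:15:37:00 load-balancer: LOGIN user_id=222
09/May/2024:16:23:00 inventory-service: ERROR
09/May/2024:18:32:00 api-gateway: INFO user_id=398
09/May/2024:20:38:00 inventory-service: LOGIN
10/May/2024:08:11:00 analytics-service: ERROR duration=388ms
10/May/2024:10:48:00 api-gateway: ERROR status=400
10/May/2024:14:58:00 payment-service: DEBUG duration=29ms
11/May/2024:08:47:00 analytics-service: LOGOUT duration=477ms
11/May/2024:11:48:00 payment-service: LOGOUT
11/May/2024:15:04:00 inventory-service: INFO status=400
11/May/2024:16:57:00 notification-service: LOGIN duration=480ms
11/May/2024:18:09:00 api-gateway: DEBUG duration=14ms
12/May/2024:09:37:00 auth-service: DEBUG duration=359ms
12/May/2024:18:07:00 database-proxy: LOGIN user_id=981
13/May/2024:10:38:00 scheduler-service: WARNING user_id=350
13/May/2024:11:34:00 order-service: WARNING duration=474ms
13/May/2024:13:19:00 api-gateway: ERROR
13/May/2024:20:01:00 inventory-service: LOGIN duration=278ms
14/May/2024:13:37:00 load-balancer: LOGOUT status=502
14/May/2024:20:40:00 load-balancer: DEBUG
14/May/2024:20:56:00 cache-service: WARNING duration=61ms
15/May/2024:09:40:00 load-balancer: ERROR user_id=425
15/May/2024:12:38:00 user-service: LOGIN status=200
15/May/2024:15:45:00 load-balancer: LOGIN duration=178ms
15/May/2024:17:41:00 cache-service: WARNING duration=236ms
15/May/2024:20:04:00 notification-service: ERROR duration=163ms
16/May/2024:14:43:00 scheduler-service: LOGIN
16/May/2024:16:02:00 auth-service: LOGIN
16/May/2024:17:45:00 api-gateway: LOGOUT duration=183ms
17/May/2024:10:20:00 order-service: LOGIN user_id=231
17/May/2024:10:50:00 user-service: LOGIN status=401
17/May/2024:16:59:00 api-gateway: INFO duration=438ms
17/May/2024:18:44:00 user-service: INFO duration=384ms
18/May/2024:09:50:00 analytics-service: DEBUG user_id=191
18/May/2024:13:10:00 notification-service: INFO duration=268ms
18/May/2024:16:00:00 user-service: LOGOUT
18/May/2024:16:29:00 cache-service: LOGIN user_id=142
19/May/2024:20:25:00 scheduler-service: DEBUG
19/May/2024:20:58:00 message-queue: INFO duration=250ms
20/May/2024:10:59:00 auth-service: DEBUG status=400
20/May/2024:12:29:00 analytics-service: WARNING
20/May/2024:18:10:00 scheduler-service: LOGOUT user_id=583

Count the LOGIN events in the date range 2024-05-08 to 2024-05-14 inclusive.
8

To filter by date range:

1. Date range: 2024-05-08 through 2024-05-14, both dates inclusive
2. Filter for LOGIN events whose date falls in this range
3. Count matching events: 8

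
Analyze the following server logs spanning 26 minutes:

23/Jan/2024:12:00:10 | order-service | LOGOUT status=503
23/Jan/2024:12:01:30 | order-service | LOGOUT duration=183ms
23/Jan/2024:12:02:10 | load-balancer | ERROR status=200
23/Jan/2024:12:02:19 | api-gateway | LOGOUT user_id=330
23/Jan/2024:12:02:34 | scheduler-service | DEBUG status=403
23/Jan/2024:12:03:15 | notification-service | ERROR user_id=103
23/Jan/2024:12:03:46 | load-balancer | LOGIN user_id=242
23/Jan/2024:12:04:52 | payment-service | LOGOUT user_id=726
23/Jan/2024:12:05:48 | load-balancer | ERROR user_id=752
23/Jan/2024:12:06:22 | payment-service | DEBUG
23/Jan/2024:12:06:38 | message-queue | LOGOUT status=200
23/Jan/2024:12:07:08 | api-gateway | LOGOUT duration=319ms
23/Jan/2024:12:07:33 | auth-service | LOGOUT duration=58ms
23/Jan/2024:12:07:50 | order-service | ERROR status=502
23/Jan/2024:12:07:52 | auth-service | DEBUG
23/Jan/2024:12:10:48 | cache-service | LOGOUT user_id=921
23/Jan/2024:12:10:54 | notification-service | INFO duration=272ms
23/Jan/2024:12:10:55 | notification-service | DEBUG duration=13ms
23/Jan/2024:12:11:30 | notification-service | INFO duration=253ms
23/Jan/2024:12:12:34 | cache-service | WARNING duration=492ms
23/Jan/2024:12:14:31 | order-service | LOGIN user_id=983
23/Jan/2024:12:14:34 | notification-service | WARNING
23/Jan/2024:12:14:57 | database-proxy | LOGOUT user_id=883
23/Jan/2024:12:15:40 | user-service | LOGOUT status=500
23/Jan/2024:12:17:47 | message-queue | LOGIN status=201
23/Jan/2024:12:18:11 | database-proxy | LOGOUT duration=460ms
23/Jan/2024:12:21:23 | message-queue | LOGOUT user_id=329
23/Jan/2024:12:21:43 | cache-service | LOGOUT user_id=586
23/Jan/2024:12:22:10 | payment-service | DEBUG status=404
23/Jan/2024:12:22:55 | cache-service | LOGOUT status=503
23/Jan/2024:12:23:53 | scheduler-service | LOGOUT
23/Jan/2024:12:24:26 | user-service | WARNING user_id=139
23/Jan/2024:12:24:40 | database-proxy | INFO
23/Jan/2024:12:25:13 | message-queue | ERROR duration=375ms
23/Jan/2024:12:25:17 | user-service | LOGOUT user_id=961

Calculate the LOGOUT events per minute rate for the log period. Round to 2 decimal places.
0.62

To calculate the rate:

1. Count total LOGOUT events: 16
2. Total time period: 26 minutes
3. Rate = 16 / 26 = 0.62 events per minute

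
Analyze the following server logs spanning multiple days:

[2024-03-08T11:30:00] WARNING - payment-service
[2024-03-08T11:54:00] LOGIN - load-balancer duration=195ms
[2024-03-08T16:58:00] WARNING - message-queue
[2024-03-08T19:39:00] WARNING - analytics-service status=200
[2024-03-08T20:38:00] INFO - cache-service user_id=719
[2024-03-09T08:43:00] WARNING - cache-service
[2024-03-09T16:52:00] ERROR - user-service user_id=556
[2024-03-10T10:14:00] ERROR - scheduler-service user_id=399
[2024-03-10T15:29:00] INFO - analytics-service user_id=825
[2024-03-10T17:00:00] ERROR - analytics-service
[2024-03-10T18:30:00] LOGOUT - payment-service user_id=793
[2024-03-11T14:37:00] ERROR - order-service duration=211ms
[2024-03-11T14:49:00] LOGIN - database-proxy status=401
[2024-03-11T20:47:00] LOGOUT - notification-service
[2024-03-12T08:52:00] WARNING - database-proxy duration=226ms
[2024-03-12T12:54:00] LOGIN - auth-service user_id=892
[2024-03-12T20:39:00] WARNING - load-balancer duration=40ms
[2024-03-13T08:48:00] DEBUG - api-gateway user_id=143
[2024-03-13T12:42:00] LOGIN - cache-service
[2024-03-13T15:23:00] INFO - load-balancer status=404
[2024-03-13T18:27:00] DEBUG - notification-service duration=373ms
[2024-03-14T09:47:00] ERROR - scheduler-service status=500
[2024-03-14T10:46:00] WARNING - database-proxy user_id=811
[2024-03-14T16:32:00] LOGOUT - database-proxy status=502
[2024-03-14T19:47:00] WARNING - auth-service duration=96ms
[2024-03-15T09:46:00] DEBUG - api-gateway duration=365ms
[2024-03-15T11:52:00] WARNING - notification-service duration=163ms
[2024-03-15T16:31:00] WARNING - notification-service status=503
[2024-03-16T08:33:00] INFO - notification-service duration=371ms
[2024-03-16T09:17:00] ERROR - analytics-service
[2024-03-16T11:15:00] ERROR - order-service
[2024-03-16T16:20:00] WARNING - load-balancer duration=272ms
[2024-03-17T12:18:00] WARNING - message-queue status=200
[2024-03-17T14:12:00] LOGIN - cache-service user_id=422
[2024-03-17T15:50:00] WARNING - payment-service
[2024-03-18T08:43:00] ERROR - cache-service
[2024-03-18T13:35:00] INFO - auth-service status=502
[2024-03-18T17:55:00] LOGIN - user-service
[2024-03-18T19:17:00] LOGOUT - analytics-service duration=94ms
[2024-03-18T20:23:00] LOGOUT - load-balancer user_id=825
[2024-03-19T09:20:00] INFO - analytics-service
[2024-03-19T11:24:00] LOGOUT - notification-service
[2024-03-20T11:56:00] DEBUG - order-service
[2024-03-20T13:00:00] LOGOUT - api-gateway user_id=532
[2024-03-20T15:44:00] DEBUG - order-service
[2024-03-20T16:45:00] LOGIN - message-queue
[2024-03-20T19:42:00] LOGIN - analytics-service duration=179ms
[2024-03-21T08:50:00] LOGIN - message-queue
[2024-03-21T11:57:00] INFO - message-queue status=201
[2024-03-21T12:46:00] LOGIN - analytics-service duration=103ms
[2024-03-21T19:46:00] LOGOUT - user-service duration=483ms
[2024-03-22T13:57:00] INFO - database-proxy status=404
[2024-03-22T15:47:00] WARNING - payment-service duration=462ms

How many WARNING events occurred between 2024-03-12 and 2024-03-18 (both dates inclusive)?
9

To filter by date range:

1. Date range: 2024-03-12 through 2024-03-18, both dates inclusive
2. Filter for WARNING events whose date falls in this range
3. Count matching events: 9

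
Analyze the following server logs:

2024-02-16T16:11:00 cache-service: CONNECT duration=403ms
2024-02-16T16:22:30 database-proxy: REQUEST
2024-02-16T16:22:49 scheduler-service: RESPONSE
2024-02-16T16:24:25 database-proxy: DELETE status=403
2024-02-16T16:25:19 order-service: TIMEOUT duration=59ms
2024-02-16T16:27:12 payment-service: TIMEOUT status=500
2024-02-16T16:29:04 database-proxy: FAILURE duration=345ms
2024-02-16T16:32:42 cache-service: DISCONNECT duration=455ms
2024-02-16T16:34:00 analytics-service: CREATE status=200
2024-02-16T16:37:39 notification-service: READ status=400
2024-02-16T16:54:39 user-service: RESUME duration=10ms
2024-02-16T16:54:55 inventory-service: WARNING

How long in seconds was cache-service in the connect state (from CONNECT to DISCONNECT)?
1302

To calculate state duration:

1. Find CONNECT event for cache-service: 2024-02-16T16:11:00
2. Find DISCONNECT event for cache-service: 2024-02-16T16:32:42
3. Calculate duration: 2024-02-16T16:32:42 - 2024-02-16T16:11:00 = 1302 seconds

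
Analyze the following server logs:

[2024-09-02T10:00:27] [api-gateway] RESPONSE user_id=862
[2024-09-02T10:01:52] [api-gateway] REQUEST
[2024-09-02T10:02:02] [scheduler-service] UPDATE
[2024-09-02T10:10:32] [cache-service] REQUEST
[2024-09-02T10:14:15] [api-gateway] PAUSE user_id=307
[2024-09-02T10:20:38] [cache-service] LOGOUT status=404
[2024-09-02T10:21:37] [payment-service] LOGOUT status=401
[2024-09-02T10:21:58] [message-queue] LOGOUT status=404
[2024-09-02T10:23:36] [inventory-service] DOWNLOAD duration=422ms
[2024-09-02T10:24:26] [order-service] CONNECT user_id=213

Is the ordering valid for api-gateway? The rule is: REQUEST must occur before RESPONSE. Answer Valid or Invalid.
Invalid

To validate ordering:

1. Required order: REQUEST → RESPONSE
2. Rule: REQUEST must occur before RESPONSE
3. Check actual order of events for api-gateway
4. Result: Invalid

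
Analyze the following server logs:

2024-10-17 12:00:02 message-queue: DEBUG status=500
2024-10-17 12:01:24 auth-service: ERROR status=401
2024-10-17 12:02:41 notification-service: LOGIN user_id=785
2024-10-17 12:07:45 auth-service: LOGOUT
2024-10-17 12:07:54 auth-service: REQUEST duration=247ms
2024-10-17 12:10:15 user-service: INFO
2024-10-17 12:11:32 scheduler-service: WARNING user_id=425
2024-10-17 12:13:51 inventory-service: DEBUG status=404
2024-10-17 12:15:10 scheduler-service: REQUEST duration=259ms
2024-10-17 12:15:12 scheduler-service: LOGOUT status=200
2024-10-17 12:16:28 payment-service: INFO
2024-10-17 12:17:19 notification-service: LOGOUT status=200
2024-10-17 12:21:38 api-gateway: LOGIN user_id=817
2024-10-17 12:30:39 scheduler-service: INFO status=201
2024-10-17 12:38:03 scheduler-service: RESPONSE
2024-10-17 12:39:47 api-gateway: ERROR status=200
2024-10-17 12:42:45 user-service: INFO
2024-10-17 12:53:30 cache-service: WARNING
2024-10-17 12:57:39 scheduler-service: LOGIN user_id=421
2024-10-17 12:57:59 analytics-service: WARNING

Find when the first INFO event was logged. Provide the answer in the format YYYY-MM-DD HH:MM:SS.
2024-10-17 12:10:15

To find the first event:

1. Filter for all INFO events
2. Sort by timestamp
3. Select the first one
4. Timestamp: 2024-10-17 12:10:15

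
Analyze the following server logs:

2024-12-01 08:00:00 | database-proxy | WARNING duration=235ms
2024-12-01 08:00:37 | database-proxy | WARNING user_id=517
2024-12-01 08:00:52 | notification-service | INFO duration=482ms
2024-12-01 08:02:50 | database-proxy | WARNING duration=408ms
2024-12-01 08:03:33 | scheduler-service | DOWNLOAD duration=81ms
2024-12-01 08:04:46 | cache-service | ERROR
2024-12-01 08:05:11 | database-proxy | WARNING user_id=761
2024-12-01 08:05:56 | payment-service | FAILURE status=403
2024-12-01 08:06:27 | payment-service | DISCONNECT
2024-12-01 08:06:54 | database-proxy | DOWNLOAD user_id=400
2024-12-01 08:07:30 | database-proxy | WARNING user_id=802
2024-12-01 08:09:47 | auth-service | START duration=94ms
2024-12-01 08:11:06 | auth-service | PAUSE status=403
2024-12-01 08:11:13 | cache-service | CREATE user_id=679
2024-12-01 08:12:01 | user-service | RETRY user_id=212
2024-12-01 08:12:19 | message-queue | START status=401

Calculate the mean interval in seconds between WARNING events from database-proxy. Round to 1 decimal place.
112.5

To calculate average interval:

1. Find all WARNING events for database-proxy in order
2. Calculate time gaps between consecutive events
3. Compute mean of gaps: 450 / 4 = 112.5 seconds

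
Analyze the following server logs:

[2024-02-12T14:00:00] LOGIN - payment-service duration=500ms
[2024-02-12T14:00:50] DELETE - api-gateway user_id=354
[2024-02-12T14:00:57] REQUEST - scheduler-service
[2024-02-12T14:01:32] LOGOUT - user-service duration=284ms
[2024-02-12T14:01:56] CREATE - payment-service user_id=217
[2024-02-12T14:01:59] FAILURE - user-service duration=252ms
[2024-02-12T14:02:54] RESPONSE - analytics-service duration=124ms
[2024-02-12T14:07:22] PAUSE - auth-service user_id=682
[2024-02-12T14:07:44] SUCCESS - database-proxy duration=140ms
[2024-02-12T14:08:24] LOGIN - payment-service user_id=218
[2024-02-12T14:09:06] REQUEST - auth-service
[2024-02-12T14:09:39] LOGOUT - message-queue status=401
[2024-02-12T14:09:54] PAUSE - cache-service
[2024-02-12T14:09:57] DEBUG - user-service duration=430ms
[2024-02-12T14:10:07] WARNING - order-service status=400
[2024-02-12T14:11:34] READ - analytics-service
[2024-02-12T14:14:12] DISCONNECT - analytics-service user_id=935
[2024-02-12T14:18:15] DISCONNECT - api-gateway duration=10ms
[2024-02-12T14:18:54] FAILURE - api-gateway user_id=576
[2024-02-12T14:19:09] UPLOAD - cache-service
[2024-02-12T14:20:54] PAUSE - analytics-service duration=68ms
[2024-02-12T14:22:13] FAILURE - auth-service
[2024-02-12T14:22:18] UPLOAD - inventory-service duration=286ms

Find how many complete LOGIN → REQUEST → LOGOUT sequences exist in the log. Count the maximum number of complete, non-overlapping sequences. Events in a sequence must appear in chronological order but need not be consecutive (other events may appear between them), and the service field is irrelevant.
2

To count sequences:

1. Look for pattern: LOGIN → REQUEST → LOGOUT
2. Greedily scan the log in chronological order, matching each sequence element in turn (ignoring service)
3. Each time the full pattern completes, increment the count and restart matching from the next event
4. Complete non-overlapping sequences found: 2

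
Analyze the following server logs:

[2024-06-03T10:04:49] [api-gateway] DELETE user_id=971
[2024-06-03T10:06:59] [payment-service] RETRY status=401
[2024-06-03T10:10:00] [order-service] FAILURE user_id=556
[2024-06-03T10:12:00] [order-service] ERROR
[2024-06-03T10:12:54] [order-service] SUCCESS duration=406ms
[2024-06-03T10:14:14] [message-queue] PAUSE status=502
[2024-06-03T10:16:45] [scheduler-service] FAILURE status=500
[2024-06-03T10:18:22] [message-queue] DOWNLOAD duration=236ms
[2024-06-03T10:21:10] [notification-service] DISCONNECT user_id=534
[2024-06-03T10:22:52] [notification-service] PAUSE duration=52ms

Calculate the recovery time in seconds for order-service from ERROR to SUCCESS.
54

To calculate recovery time:

1. Find ERROR event for order-service: 2024-06-03T10:12:00
2. Find next SUCCESS event for order-service: 2024-06-03T10:12:54
3. Recovery time: 2024-06-03T10:12:54 - 2024-06-03T10:12:00 = 54 seconds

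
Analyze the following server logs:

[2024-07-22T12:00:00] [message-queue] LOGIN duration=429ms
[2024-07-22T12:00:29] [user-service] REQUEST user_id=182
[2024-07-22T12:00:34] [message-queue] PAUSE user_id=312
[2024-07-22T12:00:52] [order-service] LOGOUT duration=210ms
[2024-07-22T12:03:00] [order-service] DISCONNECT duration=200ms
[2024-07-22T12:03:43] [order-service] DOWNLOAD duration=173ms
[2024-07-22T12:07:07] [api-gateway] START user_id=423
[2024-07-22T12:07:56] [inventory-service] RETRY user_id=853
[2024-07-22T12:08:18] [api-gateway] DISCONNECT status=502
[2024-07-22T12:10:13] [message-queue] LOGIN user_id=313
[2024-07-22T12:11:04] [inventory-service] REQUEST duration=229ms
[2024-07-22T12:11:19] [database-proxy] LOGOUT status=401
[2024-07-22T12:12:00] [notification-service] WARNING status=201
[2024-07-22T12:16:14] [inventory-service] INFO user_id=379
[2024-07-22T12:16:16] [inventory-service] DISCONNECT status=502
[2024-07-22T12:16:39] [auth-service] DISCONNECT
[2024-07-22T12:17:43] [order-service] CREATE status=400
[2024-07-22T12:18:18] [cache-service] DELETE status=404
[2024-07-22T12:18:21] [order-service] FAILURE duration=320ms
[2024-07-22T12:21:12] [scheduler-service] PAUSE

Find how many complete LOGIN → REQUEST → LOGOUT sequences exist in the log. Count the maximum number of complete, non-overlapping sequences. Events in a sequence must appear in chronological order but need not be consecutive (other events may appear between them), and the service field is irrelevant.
2

To count sequences:

1. Look for pattern: LOGIN → REQUEST → LOGOUT
2. Greedily scan the log in chronological order, matching each sequence element in turn (ignoring service)
3. Each time the full pattern completes, increment the count and restart matching from the next event
4. Complete non-overlapping sequences found: 2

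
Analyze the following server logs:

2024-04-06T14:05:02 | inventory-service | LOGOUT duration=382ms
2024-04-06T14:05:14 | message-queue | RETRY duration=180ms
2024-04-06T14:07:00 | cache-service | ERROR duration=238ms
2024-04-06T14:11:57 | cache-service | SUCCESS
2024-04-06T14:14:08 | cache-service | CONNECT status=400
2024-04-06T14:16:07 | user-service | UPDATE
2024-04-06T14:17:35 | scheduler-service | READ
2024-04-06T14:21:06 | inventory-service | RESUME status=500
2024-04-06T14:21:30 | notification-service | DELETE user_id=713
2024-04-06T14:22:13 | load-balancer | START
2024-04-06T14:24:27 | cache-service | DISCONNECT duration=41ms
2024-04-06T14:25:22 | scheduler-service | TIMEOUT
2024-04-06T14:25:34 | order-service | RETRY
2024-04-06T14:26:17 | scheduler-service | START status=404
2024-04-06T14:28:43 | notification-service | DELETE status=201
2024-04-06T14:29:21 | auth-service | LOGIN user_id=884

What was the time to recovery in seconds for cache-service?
297

To calculate recovery time:

1. Find ERROR event for cache-service: 2024-04-06T14:07:00
2. Find next SUCCESS event for cache-service: 2024-04-06T14:11:57
3. Recovery time: 2024-04-06T14:11:57 - 2024-04-06T14:07:00 = 297 seconds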